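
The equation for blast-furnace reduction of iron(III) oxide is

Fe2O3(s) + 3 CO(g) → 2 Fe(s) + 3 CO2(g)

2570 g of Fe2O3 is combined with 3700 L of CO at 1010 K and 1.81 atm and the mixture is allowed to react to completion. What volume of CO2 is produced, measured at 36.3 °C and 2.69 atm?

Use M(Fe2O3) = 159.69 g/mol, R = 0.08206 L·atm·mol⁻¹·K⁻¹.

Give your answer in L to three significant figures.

n(Fe2O3) = 2570 / 159.69 = 16.09 mol
n(CO) = PV/RT = (1.81 × 3700) / (0.08206 × 1010) = 80.80 mol
For 16.09 mol Fe2O3, stoichiometry requires (3/1) × 16.09 = 48.27 mol CO; 80.80 mol is available, so Fe2O3 is limiting.
n(CO2) = (3/1) × 16.09 = 48.27 mol
V(CO2) = nRT/P = 48.27 × 0.08206 × 309.45 / 2.69 = 455.7 L

456 L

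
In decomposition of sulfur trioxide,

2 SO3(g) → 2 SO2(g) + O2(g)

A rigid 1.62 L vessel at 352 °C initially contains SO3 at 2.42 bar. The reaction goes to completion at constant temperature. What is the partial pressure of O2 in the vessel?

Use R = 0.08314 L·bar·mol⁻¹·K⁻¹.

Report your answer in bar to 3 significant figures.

n(SO3)₀ = PV/RT = (2.42 × 1.62) / (0.08314 × 625.15) = 0.07543 mol
n(O2) = (1/2) × 0.07543 = 0.03771 mol
P(O2) = nRT/V = 0.03771 × 0.08314 × 625.15 / 1.62 = 1.210 bar

1.21 bar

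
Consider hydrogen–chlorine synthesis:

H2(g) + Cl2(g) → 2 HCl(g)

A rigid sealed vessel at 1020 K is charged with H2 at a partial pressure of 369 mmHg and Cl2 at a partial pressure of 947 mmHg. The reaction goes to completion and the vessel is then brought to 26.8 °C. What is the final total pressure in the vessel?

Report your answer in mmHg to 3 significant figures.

387 mmHg

At constant V, partial pressures at 1020 K are proportional to moles, so apply stoichiometry directly to pressures.
P(Cl2) required for 369 mmHg of H2 = (1/1) × 369 = 369.0 mmHg; available 947 mmHg, so H2 is limiting.
P(Cl2) remaining = 947 − (1/1) × 369 = 578.0 mmHg
P(gaseous products) = (2)/1 × 369 = 738.0 mmHg
P_total at 1020 K = 578.0 + 738.0 = 1316 mmHg
Scaling to 26.8 °C: P = 1316 × 299.95/1020 = 387.0 mmHg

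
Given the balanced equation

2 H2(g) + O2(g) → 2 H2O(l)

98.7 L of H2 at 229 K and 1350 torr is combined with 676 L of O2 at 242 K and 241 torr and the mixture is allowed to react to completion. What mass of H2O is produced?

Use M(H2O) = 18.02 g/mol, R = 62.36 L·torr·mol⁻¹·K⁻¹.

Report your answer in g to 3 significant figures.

168 g

n(H2) = PV/RT = (1350 × 98.7) / (62.36 × 229) = 9.331 mol
n(O2) = PV/RT = (241 × 676) / (62.36 × 242) = 10.80 mol
For 9.331 mol H2, stoichiometry requires (1/2) × 9.331 = 4.665 mol O2; 10.80 mol is available, so H2 is limiting.
n(H2O) = (2/2) × 9.331 = 9.331 mol
m(H2O) = 9.331 × 18.02 = 168.1 g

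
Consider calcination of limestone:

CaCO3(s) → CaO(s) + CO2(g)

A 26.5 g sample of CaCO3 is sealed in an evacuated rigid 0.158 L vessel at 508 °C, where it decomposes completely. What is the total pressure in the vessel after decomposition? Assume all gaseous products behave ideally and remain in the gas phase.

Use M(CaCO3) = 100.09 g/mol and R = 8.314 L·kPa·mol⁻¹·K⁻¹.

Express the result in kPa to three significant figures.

10900 kPa

n(CaCO3) = 26.5 / 100.09 = 0.2648 mol
n(gas produced) = (1/1) × 0.2648 = 0.2648 mol
P = nRT/V = 0.2648 × 8.314 × 781.15 / 0.158 = 10880 kPa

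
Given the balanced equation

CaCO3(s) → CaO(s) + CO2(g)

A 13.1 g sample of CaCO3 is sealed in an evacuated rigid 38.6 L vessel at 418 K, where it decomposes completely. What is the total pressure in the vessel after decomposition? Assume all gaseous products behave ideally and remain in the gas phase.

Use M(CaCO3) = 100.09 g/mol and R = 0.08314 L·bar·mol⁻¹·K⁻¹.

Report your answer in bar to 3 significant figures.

0.118 bar

n(CaCO3) = 13.1 / 100.09 = 0.1309 mol
n(gas produced) = (1/1) × 0.1309 = 0.1309 mol
P = nRT/V = 0.1309 × 0.08314 × 418 / 38.6 = 0.1179 bar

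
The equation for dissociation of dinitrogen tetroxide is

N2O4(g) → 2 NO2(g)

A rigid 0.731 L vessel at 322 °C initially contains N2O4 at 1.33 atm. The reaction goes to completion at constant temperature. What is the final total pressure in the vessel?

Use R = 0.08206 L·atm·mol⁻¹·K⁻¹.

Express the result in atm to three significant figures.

2.66 atm

At constant T and V, P ∝ n(gas): 1 mol gas → 2 mol gas.
P_final = (2/1) × 1.33 = 2.660 atm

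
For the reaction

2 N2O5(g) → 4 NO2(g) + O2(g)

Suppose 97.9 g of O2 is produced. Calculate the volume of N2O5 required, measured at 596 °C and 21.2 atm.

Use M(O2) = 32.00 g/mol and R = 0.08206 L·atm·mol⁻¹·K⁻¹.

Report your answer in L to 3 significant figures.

n(O2) = 97.90 / 32.00 = 3.059 mol
n(N2O5) = (2/1) × 3.059 = 6.118 mol
V = nRT/P = 6.118 × 0.08206 × 869.15 / 21.2 = 20.58 L

20.6 L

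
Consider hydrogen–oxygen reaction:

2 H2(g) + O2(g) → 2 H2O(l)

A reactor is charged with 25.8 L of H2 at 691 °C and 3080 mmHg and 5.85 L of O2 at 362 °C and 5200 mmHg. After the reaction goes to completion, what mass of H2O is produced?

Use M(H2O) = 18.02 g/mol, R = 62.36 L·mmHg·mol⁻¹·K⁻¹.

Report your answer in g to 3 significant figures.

n(H2) = PV/RT = (3080 × 25.8) / (62.36 × 964.15) = 1.322 mol
n(O2) = PV/RT = (5200 × 5.85) / (62.36 × 635.15) = 0.7680 mol
For 1.322 mol H2, stoichiometry requires (1/2) × 1.322 = 0.6610 mol O2; 0.7680 mol is available, so H2 is limiting.
n(H2O) = (2/2) × 1.322 = 1.322 mol
m(H2O) = 1.322 × 18.02 = 23.82 g

23.8 g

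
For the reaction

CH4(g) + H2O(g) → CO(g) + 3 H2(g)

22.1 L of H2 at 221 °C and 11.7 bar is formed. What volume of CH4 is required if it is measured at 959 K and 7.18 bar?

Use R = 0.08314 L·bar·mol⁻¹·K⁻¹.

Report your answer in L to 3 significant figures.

23.3 L

n(H2) = PV/RT = (11.7 × 22.1) / (0.08314 × 494.15) = 6.294 mol
n(CH4) = (1/3) × 6.294 = 2.098 mol
V = nRT/P = 2.098 × 0.08314 × 959 / 7.18 = 23.30 L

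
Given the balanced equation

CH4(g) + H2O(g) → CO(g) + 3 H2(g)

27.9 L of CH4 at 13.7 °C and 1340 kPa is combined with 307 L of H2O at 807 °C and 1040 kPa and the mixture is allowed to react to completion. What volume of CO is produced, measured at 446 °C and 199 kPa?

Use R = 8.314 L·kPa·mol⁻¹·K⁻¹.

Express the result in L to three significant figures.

n(CH4) = PV/RT = (1340 × 27.9) / (8.314 × 286.85) = 15.68 mol
n(H2O) = PV/RT = (1040 × 307) / (8.314 × 1080.15) = 35.55 mol
For 15.68 mol CH4, stoichiometry requires (1/1) × 15.68 = 15.68 mol H2O; 35.55 mol is available, so CH4 is limiting.
n(CO) = (1/1) × 15.68 = 15.68 mol
V(CO) = nRT/P = 15.68 × 8.314 × 719.15 / 199 = 471.1 L

471 L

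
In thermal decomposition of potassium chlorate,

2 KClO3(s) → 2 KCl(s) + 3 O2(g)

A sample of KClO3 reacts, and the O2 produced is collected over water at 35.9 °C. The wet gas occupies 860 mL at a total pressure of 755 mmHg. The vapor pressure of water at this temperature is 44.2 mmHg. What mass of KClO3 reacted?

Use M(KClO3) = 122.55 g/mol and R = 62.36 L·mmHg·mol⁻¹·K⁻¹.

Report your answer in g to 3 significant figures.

2.59 g

P(O2) = 755 − 44.2 = 710.8 mmHg
n(O2) = PV/RT = (710.8 × 0.8600) / (62.36 × 309.05) = 0.03172 mol
n(KClO3) = (2/3) × 0.03172 = 0.02115 mol
m(KClO3) = 0.02115 × 122.55 = 2.592 g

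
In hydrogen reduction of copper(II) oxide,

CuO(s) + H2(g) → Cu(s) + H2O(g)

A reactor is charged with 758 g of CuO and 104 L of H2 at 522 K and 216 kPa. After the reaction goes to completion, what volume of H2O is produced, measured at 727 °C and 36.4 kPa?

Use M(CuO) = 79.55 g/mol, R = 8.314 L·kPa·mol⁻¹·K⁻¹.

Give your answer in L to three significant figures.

1180 L

n(CuO) = 758 / 79.55 = 9.529 mol
n(H2) = PV/RT = (216 × 104) / (8.314 × 522) = 5.176 mol
For 9.529 mol CuO, stoichiometry requires (1/1) × 9.529 = 9.529 mol H2; 5.176 mol is available, so H2 is limiting.
n(H2O) = (1/1) × 5.176 = 5.176 mol
V(H2O) = nRT/P = 5.176 × 8.314 × 1000.15 / 36.4 = 1182 L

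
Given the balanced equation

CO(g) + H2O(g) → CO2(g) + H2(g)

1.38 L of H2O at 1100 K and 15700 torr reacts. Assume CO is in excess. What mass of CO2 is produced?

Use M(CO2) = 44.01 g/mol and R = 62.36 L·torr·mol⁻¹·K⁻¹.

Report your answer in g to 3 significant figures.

13.9 g

n(H2O) = PV/RT = (15700 × 1.38) / (62.36 × 1100) = 0.3158 mol
n(CO2) = (1/1) × 0.3158 = 0.3158 mol
m(CO2) = 0.3158 × 44.01 = 13.90 g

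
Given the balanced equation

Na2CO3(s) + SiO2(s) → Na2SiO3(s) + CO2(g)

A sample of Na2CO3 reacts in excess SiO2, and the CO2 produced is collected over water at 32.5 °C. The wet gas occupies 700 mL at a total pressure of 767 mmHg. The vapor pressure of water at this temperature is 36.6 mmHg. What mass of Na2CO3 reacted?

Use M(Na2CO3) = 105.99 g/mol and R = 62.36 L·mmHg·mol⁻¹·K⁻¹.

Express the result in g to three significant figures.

P(CO2) = 767 − 36.6 = 730.4 mmHg
n(CO2) = PV/RT = (730.4 × 0.7000) / (62.36 × 305.65) = 0.02682 mol
n(Na2CO3) = (1/1) × 0.02682 = 0.02682 mol
m(Na2CO3) = 0.02682 × 105.99 = 2.843 g

2.84 g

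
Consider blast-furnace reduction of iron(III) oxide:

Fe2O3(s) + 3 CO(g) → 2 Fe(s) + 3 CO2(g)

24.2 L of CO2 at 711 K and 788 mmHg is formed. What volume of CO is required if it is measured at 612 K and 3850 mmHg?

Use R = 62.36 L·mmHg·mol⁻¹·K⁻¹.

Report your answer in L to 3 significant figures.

4.26 L

n(CO2) = PV/RT = (788 × 24.2) / (62.36 × 711) = 0.4301 mol
n(CO) = (3/3) × 0.4301 = 0.4301 mol
V = nRT/P = 0.4301 × 62.36 × 612 / 3850 = 4.263 L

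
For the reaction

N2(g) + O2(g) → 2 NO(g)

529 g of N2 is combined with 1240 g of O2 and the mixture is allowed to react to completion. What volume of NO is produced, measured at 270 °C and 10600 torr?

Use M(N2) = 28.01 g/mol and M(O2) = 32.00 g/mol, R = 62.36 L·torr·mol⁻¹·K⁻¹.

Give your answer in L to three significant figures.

121 L

n(N2) = 529 / 28.01 = 18.89 mol
n(O2) = 1240 / 32.00 = 38.75 mol
For 18.89 mol N2, stoichiometry requires (1/1) × 18.89 = 18.89 mol O2; 38.75 mol is available, so N2 is limiting.
n(NO) = (2/1) × 18.89 = 37.78 mol
V(NO) = nRT/P = 37.78 × 62.36 × 543.15 / 10600 = 120.7 L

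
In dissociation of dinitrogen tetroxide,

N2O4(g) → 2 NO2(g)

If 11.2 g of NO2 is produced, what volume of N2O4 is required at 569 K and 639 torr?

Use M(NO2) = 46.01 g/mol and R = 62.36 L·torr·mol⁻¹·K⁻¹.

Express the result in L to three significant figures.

n(NO2) = 11.20 / 46.01 = 0.2434 mol
n(N2O4) = (1/2) × 0.2434 = 0.1217 mol
V = nRT/P = 0.1217 × 62.36 × 569 / 639 = 6.758 L

6.76 L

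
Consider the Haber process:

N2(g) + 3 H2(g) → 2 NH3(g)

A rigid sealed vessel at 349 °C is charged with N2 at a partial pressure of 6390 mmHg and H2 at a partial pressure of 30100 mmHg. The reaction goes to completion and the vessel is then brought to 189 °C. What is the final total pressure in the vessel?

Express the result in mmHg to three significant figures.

At constant V, partial pressures at 349 °C are proportional to moles, so apply stoichiometry directly to pressures.
P(H2) required for 6390 mmHg of N2 = (3/1) × 6390 = 19170 mmHg; available 30100 mmHg, so N2 is limiting.
P(H2) remaining = 30100 − (3/1) × 6390 = 10930 mmHg
P(gaseous products) = (2)/1 × 6390 = 12780 mmHg
P_total at 349 °C = 10930 + 12780 = 23710 mmHg
Scaling to 189 °C: P = 23710 × 462.15/622.15 = 17610 mmHg

17600 mmHg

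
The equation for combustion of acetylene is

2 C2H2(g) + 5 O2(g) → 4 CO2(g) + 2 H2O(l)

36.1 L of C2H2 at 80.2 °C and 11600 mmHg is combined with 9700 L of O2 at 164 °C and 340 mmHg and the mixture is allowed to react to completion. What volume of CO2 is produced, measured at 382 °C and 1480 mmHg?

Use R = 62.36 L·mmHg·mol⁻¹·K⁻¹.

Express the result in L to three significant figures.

n(C2H2) = PV/RT = (11600 × 36.1) / (62.36 × 353.35) = 19.00 mol
n(O2) = PV/RT = (340 × 9700) / (62.36 × 437.15) = 121.0 mol
For 19.00 mol C2H2, stoichiometry requires (5/2) × 19.00 = 47.50 mol O2; 121.0 mol is available, so C2H2 is limiting.
n(CO2) = (4/2) × 19.00 = 38.00 mol
V(CO2) = nRT/P = 38.00 × 62.36 × 655.15 / 1480 = 1049 L

1050 L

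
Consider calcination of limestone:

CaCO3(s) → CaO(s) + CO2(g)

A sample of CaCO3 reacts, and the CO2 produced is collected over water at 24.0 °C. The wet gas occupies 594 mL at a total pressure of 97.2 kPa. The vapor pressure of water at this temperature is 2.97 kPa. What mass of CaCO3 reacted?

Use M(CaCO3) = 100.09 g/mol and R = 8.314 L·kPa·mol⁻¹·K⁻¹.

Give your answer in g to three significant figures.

P(CO2) = 97.2 − 2.97 = 94.23 kPa
n(CO2) = PV/RT = (94.23 × 0.5940) / (8.314 × 297.15) = 0.02266 mol
n(CaCO3) = (1/1) × 0.02266 = 0.02266 mol
m(CaCO3) = 0.02266 × 100.09 = 2.268 g

2.27 g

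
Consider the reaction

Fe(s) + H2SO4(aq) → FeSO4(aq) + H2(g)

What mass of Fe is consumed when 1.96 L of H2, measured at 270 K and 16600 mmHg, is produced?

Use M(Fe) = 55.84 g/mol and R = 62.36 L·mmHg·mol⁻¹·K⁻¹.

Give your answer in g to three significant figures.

n(H2) = PV/RT = (16600 × 1.96) / (62.36 × 270) = 1.932 mol
n(Fe) = (1/1) × 1.932 = 1.932 mol
m(Fe) = 1.932 × 55.84 = 107.9 g

108 g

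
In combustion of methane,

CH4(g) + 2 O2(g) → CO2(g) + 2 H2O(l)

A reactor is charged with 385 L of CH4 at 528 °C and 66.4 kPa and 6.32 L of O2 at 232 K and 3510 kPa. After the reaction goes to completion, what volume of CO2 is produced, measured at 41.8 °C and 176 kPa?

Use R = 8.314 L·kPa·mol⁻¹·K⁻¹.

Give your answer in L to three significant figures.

n(CH4) = PV/RT = (66.4 × 385) / (8.314 × 801.15) = 3.838 mol
n(O2) = PV/RT = (3510 × 6.32) / (8.314 × 232) = 11.50 mol
For 3.838 mol CH4, stoichiometry requires (2/1) × 3.838 = 7.676 mol O2; 11.50 mol is available, so CH4 is limiting.
n(CO2) = (1/1) × 3.838 = 3.838 mol
V(CO2) = nRT/P = 3.838 × 8.314 × 314.95 / 176 = 57.10 L

57.1 L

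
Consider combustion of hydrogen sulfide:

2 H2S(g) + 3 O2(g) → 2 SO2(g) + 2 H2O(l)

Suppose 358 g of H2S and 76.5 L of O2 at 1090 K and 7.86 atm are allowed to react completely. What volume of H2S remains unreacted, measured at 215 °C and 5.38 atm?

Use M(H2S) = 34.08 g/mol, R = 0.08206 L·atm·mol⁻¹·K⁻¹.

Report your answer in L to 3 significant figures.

n(H2S) = 358 / 34.08 = 10.50 mol
n(O2) = PV/RT = (7.86 × 76.5) / (0.08206 × 1090) = 6.722 mol
For 10.50 mol H2S, stoichiometry requires (3/2) × 10.50 = 15.75 mol O2; 6.722 mol is available, so O2 is limiting.
n(H2S) consumed = (2/3) × 6.722 = 4.481 mol; remaining = 10.50 − 4.481 = 6.019 mol
V(H2S) = nRT/P = 6.019 × 0.08206 × 488.15 / 5.38 = 44.82 L

44.8 L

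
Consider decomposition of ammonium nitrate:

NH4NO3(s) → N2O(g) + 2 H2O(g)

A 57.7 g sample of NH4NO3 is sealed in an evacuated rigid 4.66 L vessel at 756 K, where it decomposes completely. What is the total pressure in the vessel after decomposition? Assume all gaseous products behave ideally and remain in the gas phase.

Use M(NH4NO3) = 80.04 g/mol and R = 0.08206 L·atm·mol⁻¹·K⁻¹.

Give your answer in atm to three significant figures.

n(NH4NO3) = 57.7 / 80.04 = 0.7209 mol
n(gas produced) = (3/1) × 0.7209 = 2.163 mol
P = nRT/V = 2.163 × 0.08206 × 756 / 4.66 = 28.80 atm

28.8 atm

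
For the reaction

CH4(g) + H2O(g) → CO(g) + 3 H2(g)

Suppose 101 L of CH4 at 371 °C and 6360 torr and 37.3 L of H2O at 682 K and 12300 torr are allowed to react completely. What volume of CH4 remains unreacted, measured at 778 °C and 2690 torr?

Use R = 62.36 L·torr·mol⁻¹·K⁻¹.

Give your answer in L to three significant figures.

127 L

n(CH4) = PV/RT = (6360 × 101) / (62.36 × 644.15) = 15.99 mol
n(H2O) = PV/RT = (12300 × 37.3) / (62.36 × 682) = 10.79 mol
For 15.99 mol CH4, stoichiometry requires (1/1) × 15.99 = 15.99 mol H2O; 10.79 mol is available, so H2O is limiting.
n(CH4) consumed = (1/1) × 10.79 = 10.79 mol; remaining = 15.99 − 10.79 = 5.200 mol
V(CH4) = nRT/P = 5.200 × 62.36 × 1051.15 / 2690 = 126.7 L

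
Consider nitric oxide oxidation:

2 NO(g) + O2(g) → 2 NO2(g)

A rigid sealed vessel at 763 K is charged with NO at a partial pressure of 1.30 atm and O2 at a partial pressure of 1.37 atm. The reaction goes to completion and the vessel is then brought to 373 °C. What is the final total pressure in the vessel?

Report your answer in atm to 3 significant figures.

1.71 atm

Because the vessel is rigid and T is held at 763 K, work the stoichiometry in partial pressures (P_i = n_iRT/V).
P(O2) required for 1.30 atm of NO = (1/2) × 1.30 = 0.6500 atm; available 1.37 atm, so NO is limiting.
P(O2) remaining = 1.37 − (1/2) × 1.30 = 0.7200 atm
P(gaseous products) = (2)/2 × 1.30 = 1.300 atm
P_total at 763 K = 0.7200 + 1.300 = 2.020 atm
Scaling to 373 °C: P = 2.020 × 646.15/763 = 1.711 atm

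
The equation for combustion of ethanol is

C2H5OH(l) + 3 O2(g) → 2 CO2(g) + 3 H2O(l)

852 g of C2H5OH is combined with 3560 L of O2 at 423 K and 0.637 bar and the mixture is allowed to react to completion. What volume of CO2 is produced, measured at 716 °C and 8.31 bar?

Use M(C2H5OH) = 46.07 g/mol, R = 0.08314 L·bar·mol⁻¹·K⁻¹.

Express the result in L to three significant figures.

366 L

n(C2H5OH) = 852 / 46.07 = 18.49 mol
n(O2) = PV/RT = (0.637 × 3560) / (0.08314 × 423) = 64.48 mol
For 18.49 mol C2H5OH, stoichiometry requires (3/1) × 18.49 = 55.47 mol O2; 64.48 mol is available, so C2H5OH is limiting.
n(CO2) = (2/1) × 18.49 = 36.98 mol
V(CO2) = nRT/P = 36.98 × 0.08314 × 989.15 / 8.31 = 366.0 L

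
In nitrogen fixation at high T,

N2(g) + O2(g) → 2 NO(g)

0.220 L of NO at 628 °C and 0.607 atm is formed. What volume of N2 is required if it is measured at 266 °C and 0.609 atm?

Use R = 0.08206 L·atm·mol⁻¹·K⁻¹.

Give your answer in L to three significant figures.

0.0656 L

n(NO) = PV/RT = (0.607 × 0.220) / (0.08206 × 901.15) = 0.001806 mol
n(N2) = (1/2) × 0.001806 = 0.0009030 mol
V = nRT/P = 0.0009030 × 0.08206 × 539.15 / 0.609 = 0.06560 L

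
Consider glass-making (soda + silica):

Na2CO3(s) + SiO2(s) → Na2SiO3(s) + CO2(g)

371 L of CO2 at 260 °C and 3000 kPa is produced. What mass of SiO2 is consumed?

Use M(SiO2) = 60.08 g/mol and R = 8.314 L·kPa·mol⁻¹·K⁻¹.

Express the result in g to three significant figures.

n(CO2) = PV/RT = (3000 × 371) / (8.314 × 533.15) = 251.1 mol
n(SiO2) = (1/1) × 251.1 = 251.1 mol
m(SiO2) = 251.1 × 60.08 = 15090 g

15100 g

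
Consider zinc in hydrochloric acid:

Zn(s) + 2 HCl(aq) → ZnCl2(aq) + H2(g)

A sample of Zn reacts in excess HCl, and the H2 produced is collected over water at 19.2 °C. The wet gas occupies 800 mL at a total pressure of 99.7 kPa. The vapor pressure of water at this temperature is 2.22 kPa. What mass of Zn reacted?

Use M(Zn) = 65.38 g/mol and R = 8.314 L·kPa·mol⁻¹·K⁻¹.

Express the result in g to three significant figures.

2.10 g

P(H2) = 99.7 − 2.22 = 97.48 kPa
n(H2) = PV/RT = (97.48 × 0.8000) / (8.314 × 292.35) = 0.03208 mol
n(Zn) = (1/1) × 0.03208 = 0.03208 mol
m(Zn) = 0.03208 × 65.38 = 2.097 g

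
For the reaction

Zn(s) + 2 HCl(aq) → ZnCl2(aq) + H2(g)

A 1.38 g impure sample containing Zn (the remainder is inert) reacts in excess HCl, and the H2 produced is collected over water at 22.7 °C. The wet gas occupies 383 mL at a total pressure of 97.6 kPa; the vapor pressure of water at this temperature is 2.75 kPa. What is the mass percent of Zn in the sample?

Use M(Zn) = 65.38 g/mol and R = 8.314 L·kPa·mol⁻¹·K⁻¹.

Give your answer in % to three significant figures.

70.0 %

P(H2) = 97.6 − 2.75 = 94.85 kPa
n(H2) = PV/RT = (94.85 × 0.3830) / (8.314 × 295.85) = 0.01477 mol
n(Zn) = (1/1) × 0.01477 = 0.01477 mol
m(Zn) = 0.01477 × 65.38 = 0.9657 g
%Zn = 0.9657 / 1.38 × 100 = 69.98%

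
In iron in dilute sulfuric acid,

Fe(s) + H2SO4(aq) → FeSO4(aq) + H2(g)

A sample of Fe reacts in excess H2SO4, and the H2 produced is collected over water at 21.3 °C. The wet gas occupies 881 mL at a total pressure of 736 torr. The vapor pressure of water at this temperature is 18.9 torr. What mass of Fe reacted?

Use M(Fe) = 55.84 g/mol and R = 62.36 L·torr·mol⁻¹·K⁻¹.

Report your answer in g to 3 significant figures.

1.92 g

P(H2) = 736 − 18.9 = 717.1 torr
n(H2) = PV/RT = (717.1 × 0.8810) / (62.36 × 294.45) = 0.03441 mol
n(Fe) = (1/1) × 0.03441 = 0.03441 mol
m(Fe) = 0.03441 × 55.84 = 1.921 g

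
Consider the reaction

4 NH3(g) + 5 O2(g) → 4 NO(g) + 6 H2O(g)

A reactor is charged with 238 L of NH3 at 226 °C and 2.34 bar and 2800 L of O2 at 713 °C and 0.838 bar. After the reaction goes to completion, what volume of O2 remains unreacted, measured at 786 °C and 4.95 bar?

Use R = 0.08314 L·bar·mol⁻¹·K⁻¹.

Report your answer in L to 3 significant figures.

n(NH3) = PV/RT = (2.34 × 238) / (0.08314 × 499.15) = 13.42 mol
n(O2) = PV/RT = (0.838 × 2800) / (0.08314 × 986.15) = 28.62 mol
For 13.42 mol NH3, stoichiometry requires (5/4) × 13.42 = 16.77 mol O2; 28.62 mol is available, so NH3 is limiting.
n(O2) consumed = (5/4) × 13.42 = 16.77 mol; remaining = 28.62 − 16.77 = 11.85 mol
V(O2) = nRT/P = 11.85 × 0.08314 × 1059.15 / 4.95 = 210.8 L

211 L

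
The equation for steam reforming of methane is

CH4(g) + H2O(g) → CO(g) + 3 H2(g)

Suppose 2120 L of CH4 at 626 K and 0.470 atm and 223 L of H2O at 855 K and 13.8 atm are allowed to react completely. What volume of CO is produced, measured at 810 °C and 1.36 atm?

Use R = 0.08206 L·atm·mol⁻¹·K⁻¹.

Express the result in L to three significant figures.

n(CH4) = PV/RT = (0.470 × 2120) / (0.08206 × 626) = 19.40 mol
n(H2O) = PV/RT = (13.8 × 223) / (0.08206 × 855) = 43.86 mol
For 19.40 mol CH4, stoichiometry requires (1/1) × 19.40 = 19.40 mol H2O; 43.86 mol is available, so CH4 is limiting.
n(CO) = (1/1) × 19.40 = 19.40 mol
V(CO) = nRT/P = 19.40 × 0.08206 × 1083.15 / 1.36 = 1268 L

1270 L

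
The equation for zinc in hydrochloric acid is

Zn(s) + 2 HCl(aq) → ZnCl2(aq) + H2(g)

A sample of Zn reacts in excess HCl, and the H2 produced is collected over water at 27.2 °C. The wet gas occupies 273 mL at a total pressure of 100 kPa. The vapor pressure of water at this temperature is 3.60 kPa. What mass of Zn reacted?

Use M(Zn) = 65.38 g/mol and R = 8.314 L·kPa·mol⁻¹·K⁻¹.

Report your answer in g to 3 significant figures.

P(H2) = 100 − 3.60 = 96.40 kPa
n(H2) = PV/RT = (96.40 × 0.2730) / (8.314 × 300.35) = 0.01054 mol
n(Zn) = (1/1) × 0.01054 = 0.01054 mol
m(Zn) = 0.01054 × 65.38 = 0.6891 g

0.689 g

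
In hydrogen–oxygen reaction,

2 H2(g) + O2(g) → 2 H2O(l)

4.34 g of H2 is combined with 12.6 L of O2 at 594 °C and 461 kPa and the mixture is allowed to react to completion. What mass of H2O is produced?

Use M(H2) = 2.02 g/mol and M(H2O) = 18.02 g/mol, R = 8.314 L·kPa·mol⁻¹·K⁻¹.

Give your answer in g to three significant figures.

29.0 g

n(H2) = 4.34 / 2.02 = 2.149 mol
n(O2) = PV/RT = (461 × 12.6) / (8.314 × 867.15) = 0.8057 mol
For 2.149 mol H2, stoichiometry requires (1/2) × 2.149 = 1.075 mol O2; 0.8057 mol is available, so O2 is limiting.
n(H2O) = (2/1) × 0.8057 = 1.611 mol
m(H2O) = 1.611 × 18.02 = 29.03 g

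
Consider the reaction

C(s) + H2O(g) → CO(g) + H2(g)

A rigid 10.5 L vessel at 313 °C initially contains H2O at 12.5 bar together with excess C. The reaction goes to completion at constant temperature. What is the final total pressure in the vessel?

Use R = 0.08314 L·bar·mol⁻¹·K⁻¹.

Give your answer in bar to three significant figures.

25.0 bar

Rigid vessel, constant T ⇒ P scales with total gas moles (1 → 2).
P_final = (2/1) × 12.5 = 25.00 bar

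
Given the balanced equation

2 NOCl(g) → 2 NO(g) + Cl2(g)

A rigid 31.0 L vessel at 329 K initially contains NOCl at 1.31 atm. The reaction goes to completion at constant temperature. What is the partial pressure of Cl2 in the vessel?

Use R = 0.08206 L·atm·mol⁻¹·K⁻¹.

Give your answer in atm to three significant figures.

0.655 atm

n(NOCl)₀ = PV/RT = (1.31 × 31.0) / (0.08206 × 329) = 1.504 mol
n(Cl2) = (1/2) × 1.504 = 0.7520 mol
P(Cl2) = nRT/V = 0.7520 × 0.08206 × 329 / 31.0 = 0.6549 atm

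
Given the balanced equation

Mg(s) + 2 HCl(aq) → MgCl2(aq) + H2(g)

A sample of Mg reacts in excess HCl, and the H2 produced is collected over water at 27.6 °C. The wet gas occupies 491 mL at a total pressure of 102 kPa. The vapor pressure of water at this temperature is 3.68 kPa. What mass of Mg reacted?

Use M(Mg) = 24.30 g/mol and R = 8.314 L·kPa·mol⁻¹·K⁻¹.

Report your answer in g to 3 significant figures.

P(H2) = 102 − 3.68 = 98.32 kPa
n(H2) = PV/RT = (98.32 × 0.4910) / (8.314 × 300.75) = 0.01931 mol
n(Mg) = (1/1) × 0.01931 = 0.01931 mol
m(Mg) = 0.01931 × 24.30 = 0.4692 g

0.469 g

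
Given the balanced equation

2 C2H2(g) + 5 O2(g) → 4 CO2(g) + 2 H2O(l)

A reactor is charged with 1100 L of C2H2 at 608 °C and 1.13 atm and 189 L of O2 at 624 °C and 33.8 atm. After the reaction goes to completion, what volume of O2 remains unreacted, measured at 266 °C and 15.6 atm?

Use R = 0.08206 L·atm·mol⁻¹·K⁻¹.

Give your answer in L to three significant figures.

124 L

n(C2H2) = PV/RT = (1.13 × 1100) / (0.08206 × 881.15) = 17.19 mol
n(O2) = PV/RT = (33.8 × 189) / (0.08206 × 897.15) = 86.77 mol
For 17.19 mol C2H2, stoichiometry requires (5/2) × 17.19 = 42.98 mol O2; 86.77 mol is available, so C2H2 is limiting.
n(O2) consumed = (5/2) × 17.19 = 42.98 mol; remaining = 86.77 − 42.98 = 43.79 mol
V(O2) = nRT/P = 43.79 × 0.08206 × 539.15 / 15.6 = 124.2 L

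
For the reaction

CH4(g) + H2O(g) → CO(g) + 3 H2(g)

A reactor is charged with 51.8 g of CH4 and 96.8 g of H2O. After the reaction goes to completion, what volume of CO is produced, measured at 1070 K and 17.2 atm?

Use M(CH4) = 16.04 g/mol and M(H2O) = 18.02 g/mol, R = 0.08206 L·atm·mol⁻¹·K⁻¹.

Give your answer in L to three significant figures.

n(CH4) = 51.8 / 16.04 = 3.229 mol
n(H2O) = 96.8 / 18.02 = 5.372 mol
For 3.229 mol CH4, stoichiometry requires (1/1) × 3.229 = 3.229 mol H2O; 5.372 mol is available, so CH4 is limiting.
n(CO) = (1/1) × 3.229 = 3.229 mol
V(CO) = nRT/P = 3.229 × 0.08206 × 1070 / 17.2 = 16.48 L

16.5 L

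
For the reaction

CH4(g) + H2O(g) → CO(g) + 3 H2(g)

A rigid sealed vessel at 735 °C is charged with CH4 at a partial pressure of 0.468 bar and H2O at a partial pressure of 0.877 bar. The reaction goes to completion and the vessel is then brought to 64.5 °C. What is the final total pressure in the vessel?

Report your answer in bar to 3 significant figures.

0.764 bar

With V and T fixed, P_i ∝ n_i, so the mole ratios apply directly to partial pressures at 735 °C.
P(H2O) required for 0.468 bar of CH4 = (1/1) × 0.468 = 0.4680 bar; available 0.877 bar, so CH4 is limiting.
P(H2O) remaining = 0.877 − (1/1) × 0.468 = 0.4090 bar
P(gaseous products) = (1+3)/1 × 0.468 = 1.872 bar
P_total at 735 °C = 0.4090 + 1.872 = 2.281 bar
Scaling to 64.5 °C: P = 2.281 × 337.65/1008.15 = 0.7640 bar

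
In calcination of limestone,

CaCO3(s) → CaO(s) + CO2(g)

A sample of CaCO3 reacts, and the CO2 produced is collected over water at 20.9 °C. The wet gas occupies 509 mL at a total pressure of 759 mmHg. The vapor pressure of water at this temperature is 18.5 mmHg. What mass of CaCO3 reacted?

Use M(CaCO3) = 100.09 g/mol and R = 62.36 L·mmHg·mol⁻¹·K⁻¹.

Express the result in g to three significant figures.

P(CO2) = 759 − 18.5 = 740.5 mmHg
n(CO2) = PV/RT = (740.5 × 0.5090) / (62.36 × 294.05) = 0.02055 mol
n(CaCO3) = (1/1) × 0.02055 = 0.02055 mol
m(CaCO3) = 0.02055 × 100.09 = 2.057 g

2.06 g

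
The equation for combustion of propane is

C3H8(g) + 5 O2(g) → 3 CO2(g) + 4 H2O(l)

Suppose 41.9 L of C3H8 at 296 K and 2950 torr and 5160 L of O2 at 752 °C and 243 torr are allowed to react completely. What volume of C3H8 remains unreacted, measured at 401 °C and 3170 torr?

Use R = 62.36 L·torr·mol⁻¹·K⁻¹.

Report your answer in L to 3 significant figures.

n(C3H8) = PV/RT = (2950 × 41.9) / (62.36 × 296) = 6.696 mol
n(O2) = PV/RT = (243 × 5160) / (62.36 × 1025.15) = 19.61 mol
For 6.696 mol C3H8, stoichiometry requires (5/1) × 6.696 = 33.48 mol O2; 19.61 mol is available, so O2 is limiting.
n(C3H8) consumed = (1/5) × 19.61 = 3.922 mol; remaining = 6.696 − 3.922 = 2.774 mol
V(C3H8) = nRT/P = 2.774 × 62.36 × 674.15 / 3170 = 36.79 L

36.8 L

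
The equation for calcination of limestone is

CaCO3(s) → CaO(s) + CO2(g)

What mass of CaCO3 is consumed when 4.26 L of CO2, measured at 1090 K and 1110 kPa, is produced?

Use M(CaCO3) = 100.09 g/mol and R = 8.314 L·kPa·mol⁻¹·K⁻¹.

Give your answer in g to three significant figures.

52.2 g

n(CO2) = PV/RT = (1110 × 4.26) / (8.314 × 1090) = 0.5218 mol
n(CaCO3) = (1/1) × 0.5218 = 0.5218 mol
m(CaCO3) = 0.5218 × 100.09 = 52.23 g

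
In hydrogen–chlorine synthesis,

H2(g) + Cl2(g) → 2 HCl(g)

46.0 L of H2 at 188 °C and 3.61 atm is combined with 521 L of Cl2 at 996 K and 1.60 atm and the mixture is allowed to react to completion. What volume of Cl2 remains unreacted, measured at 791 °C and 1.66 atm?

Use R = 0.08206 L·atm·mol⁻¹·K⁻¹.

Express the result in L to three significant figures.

n(H2) = PV/RT = (3.61 × 46.0) / (0.08206 × 461.15) = 4.388 mol
n(Cl2) = PV/RT = (1.60 × 521) / (0.08206 × 996) = 10.20 mol
For 4.388 mol H2, stoichiometry requires (1/1) × 4.388 = 4.388 mol Cl2; 10.20 mol is available, so H2 is limiting.
n(Cl2) consumed = (1/1) × 4.388 = 4.388 mol; remaining = 10.20 − 4.388 = 5.812 mol
V(Cl2) = nRT/P = 5.812 × 0.08206 × 1064.15 / 1.66 = 305.7 L

306 L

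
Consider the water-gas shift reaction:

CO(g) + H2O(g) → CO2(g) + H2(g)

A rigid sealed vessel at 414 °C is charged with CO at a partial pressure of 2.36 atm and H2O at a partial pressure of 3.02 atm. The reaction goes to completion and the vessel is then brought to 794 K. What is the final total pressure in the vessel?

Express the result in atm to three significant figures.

With V and T fixed, P_i ∝ n_i, so the mole ratios apply directly to partial pressures at 414 °C.
P(H2O) required for 2.36 atm of CO = (1/1) × 2.36 = 2.360 atm; available 3.02 atm, so CO is limiting.
P(H2O) remaining = 3.02 − (1/1) × 2.36 = 0.6600 atm
P(gaseous products) = (1+1)/1 × 2.36 = 4.720 atm
P_total at 414 °C = 0.6600 + 4.720 = 5.380 atm
Scaling to 794 K: P = 5.380 × 794/687.15 = 6.217 atm

6.22 atm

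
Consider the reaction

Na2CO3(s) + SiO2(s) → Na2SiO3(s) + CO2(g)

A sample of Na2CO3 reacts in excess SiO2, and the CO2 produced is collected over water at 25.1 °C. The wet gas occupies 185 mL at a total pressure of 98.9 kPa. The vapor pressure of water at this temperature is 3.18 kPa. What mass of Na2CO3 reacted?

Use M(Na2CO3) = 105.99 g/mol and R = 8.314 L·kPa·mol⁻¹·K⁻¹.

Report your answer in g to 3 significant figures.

P(CO2) = 98.9 − 3.18 = 95.72 kPa
n(CO2) = PV/RT = (95.72 × 0.1850) / (8.314 × 298.25) = 0.007141 mol
n(Na2CO3) = (1/1) × 0.007141 = 0.007141 mol
m(Na2CO3) = 0.007141 × 105.99 = 0.7569 g

0.757 g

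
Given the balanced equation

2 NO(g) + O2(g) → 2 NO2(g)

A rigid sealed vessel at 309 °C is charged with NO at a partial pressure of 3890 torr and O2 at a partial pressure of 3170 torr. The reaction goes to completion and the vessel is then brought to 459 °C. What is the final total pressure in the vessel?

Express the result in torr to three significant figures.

Because the vessel is rigid and T is held at 309 °C, work the stoichiometry in partial pressures (P_i = n_iRT/V).
P(O2) required for 3890 torr of NO = (1/2) × 3890 = 1945 torr; available 3170 torr, so NO is limiting.
P(O2) remaining = 3170 − (1/2) × 3890 = 1225 torr
P(gaseous products) = (2)/2 × 3890 = 3890 torr
P_total at 309 °C = 1225 + 3890 = 5115 torr
Scaling to 459 °C: P = 5115 × 732.15/582.15 = 6433 torr

6430 torr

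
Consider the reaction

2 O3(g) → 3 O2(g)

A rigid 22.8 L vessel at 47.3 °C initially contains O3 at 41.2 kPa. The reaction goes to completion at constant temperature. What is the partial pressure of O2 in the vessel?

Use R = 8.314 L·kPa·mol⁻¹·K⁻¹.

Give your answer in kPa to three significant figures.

n(O3)₀ = PV/RT = (41.2 × 22.8) / (8.314 × 320.45) = 0.3526 mol
n(O2) = (3/2) × 0.3526 = 0.5289 mol
P(O2) = nRT/V = 0.5289 × 8.314 × 320.45 / 22.8 = 61.80 kPa

61.8 kPa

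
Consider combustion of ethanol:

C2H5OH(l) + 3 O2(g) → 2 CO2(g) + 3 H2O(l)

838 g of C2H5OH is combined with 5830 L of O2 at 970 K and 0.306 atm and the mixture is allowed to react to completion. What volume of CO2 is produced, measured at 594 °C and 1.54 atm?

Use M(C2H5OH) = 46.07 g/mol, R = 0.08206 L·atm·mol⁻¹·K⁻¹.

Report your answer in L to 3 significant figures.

690 L

n(C2H5OH) = 838 / 46.07 = 18.19 mol
n(O2) = PV/RT = (0.306 × 5830) / (0.08206 × 970) = 22.41 mol
For 18.19 mol C2H5OH, stoichiometry requires (3/1) × 18.19 = 54.57 mol O2; 22.41 mol is available, so O2 is limiting.
n(CO2) = (2/3) × 22.41 = 14.94 mol
V(CO2) = nRT/P = 14.94 × 0.08206 × 867.15 / 1.54 = 690.3 L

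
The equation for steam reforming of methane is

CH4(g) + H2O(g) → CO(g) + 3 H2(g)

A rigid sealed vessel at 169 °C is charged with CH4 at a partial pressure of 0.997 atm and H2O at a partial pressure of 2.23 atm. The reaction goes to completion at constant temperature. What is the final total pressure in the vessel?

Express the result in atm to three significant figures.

Because the vessel is rigid and T is held at 169 °C, work the stoichiometry in partial pressures (P_i = n_iRT/V).
P(H2O) required for 0.997 atm of CH4 = (1/1) × 0.997 = 0.9970 atm; available 2.23 atm, so CH4 is limiting.
P(H2O) remaining = 2.23 − (1/1) × 0.997 = 1.233 atm
P(gaseous products) = (1+3)/1 × 0.997 = 3.988 atm
P_total at 169 °C = 1.233 + 3.988 = 5.221 atm

5.22 atm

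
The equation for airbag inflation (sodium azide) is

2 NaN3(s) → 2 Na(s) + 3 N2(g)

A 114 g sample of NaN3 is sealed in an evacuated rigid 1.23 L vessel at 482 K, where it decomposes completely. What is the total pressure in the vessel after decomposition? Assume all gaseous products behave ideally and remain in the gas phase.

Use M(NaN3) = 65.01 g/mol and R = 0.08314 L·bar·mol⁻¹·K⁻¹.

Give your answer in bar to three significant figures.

85.7 bar

n(NaN3) = 114 / 65.01 = 1.754 mol
n(gas produced) = (3/2) × 1.754 = 2.631 mol
P = nRT/V = 2.631 × 0.08314 × 482 / 1.23 = 85.72 bar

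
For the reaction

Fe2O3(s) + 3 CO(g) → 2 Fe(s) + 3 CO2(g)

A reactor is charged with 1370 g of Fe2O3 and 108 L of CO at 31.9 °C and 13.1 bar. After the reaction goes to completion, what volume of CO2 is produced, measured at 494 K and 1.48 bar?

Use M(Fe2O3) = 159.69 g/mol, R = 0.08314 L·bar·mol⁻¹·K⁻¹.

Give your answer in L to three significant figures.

n(Fe2O3) = 1370 / 159.69 = 8.579 mol
n(CO) = PV/RT = (13.1 × 108) / (0.08314 × 305.05) = 55.78 mol
For 8.579 mol Fe2O3, stoichiometry requires (3/1) × 8.579 = 25.74 mol CO; 55.78 mol is available, so Fe2O3 is limiting.
n(CO2) = (3/1) × 8.579 = 25.74 mol
V(CO2) = nRT/P = 25.74 × 0.08314 × 494 / 1.48 = 714.3 L

714 L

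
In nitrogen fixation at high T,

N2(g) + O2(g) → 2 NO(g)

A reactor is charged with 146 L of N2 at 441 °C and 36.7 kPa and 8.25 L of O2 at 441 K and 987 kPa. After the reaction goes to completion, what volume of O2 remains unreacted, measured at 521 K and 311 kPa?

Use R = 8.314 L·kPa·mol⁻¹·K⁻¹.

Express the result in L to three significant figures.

18.4 L

n(N2) = PV/RT = (36.7 × 146) / (8.314 × 714.15) = 0.9024 mol
n(O2) = PV/RT = (987 × 8.25) / (8.314 × 441) = 2.221 mol
For 0.9024 mol N2, stoichiometry requires (1/1) × 0.9024 = 0.9024 mol O2; 2.221 mol is available, so N2 is limiting.
n(O2) consumed = (1/1) × 0.9024 = 0.9024 mol; remaining = 2.221 − 0.9024 = 1.319 mol
V(O2) = nRT/P = 1.319 × 8.314 × 521 / 311 = 18.37 L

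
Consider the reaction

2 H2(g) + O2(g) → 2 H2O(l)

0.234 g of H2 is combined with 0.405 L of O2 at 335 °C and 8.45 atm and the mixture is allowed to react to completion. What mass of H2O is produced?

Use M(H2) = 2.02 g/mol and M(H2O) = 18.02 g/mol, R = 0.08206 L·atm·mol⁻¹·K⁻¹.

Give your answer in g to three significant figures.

2.09 g

n(H2) = 0.234 / 2.02 = 0.1158 mol
n(O2) = PV/RT = (8.45 × 0.405) / (0.08206 × 608.15) = 0.06858 mol
For 0.1158 mol H2, stoichiometry requires (1/2) × 0.1158 = 0.05790 mol O2; 0.06858 mol is available, so H2 is limiting.
n(H2O) = (2/2) × 0.1158 = 0.1158 mol
m(H2O) = 0.1158 × 18.02 = 2.087 g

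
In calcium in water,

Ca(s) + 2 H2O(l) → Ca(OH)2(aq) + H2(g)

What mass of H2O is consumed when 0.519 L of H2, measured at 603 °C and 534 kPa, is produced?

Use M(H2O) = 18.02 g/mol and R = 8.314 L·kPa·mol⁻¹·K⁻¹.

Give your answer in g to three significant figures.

n(H2) = PV/RT = (534 × 0.519) / (8.314 × 876.15) = 0.03805 mol
n(H2O) = (2/1) × 0.03805 = 0.07610 mol
m(H2O) = 0.07610 × 18.02 = 1.371 g

1.37 g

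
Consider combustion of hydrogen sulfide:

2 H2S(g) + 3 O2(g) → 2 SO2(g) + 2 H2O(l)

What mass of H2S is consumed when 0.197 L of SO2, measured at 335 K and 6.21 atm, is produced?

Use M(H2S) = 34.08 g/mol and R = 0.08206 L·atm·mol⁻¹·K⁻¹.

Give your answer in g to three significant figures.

n(SO2) = PV/RT = (6.21 × 0.197) / (0.08206 × 335) = 0.04450 mol
n(H2S) = (2/2) × 0.04450 = 0.04450 mol
m(H2S) = 0.04450 × 34.08 = 1.517 g

1.52 g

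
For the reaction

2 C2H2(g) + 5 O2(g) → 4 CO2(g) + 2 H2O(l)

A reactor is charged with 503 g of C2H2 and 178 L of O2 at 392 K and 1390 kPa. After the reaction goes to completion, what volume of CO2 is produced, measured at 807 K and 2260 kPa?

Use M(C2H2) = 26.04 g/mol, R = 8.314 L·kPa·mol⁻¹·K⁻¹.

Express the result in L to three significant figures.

n(C2H2) = 503 / 26.04 = 19.32 mol
n(O2) = PV/RT = (1390 × 178) / (8.314 × 392) = 75.92 mol
For 19.32 mol C2H2, stoichiometry requires (5/2) × 19.32 = 48.30 mol O2; 75.92 mol is available, so C2H2 is limiting.
n(CO2) = (4/2) × 19.32 = 38.64 mol
V(CO2) = nRT/P = 38.64 × 8.314 × 807 / 2260 = 114.7 L

115 L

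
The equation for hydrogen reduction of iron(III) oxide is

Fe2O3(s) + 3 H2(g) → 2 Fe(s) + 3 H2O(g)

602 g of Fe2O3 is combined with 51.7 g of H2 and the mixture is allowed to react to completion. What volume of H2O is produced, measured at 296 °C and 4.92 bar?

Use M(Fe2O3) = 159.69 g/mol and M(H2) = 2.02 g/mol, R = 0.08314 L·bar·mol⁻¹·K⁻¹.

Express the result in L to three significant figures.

n(Fe2O3) = 602 / 159.69 = 3.770 mol
n(H2) = 51.7 / 2.02 = 25.59 mol
For 3.770 mol Fe2O3, stoichiometry requires (3/1) × 3.770 = 11.31 mol H2; 25.59 mol is available, so Fe2O3 is limiting.
n(H2O) = (3/1) × 3.770 = 11.31 mol
V(H2O) = nRT/P = 11.31 × 0.08314 × 569.15 / 4.92 = 108.8 L

109 L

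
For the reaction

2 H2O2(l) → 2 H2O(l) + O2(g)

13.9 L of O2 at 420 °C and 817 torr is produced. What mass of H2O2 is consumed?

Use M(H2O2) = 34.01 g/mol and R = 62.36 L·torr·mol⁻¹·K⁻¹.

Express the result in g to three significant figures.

17.9 g

n(O2) = PV/RT = (817 × 13.9) / (62.36 × 693.15) = 0.2627 mol
n(H2O2) = (2/1) × 0.2627 = 0.5254 mol
m(H2O2) = 0.5254 × 34.01 = 17.87 g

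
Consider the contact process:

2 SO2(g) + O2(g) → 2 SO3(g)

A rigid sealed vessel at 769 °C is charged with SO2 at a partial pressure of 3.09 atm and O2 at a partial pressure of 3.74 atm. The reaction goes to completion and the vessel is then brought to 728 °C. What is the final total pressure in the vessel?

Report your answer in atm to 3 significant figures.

With V and T fixed, P_i ∝ n_i, so the mole ratios apply directly to partial pressures at 769 °C.
P(O2) required for 3.09 atm of SO2 = (1/2) × 3.09 = 1.545 atm; available 3.74 atm, so SO2 is limiting.
P(O2) remaining = 3.74 − (1/2) × 3.09 = 2.195 atm
P(gaseous products) = (2)/2 × 3.09 = 3.090 atm
P_total at 769 °C = 2.195 + 3.090 = 5.285 atm
Scaling to 728 °C: P = 5.285 × 1001.15/1042.15 = 5.077 atm

5.08 atm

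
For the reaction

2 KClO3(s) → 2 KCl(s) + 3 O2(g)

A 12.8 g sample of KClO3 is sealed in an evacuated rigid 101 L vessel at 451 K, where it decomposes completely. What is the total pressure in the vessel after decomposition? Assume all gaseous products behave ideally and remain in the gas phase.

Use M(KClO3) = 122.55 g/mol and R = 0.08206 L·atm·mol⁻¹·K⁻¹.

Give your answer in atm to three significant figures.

0.0574 atm

n(KClO3) = 12.8 / 122.55 = 0.1044 mol
n(gas produced) = (3/2) × 0.1044 = 0.1566 mol
P = nRT/V = 0.1566 × 0.08206 × 451 / 101 = 0.05738 atm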